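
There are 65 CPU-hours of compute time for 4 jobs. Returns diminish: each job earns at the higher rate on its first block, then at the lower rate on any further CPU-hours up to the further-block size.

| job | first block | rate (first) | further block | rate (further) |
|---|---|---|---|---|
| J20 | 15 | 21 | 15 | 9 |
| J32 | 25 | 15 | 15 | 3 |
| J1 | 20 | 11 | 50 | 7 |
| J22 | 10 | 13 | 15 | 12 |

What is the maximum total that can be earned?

Treat each block as its own option and order by rate: J20/T1 21 > J32/T1 15 > J22/T1 13 > J22/T2 12 > J1/T1 11 > J20/T2 9 > J1/T2 7 > J32/T2 3.
J20 T1 at 21: fill all 15 ; 50 left.
J32/T1 (15): +25 ; 25 left.
J22 T1 at 13: fill all 10 ; 15 left.
J22 T2 at 12: fill all 15 ; 0 left.
Total = 21×15 + 15×25 + 13×10 + 12×15 = 1000.

1000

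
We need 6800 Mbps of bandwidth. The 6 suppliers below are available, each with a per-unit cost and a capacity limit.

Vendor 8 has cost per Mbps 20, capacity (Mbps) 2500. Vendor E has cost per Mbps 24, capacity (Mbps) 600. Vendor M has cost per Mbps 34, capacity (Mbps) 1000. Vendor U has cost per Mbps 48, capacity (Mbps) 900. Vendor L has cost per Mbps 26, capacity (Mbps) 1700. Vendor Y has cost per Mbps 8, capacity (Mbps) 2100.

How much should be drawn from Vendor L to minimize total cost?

Cheapest first:
Vendor Y (8): use full 2100 ; 4700 Mbps to go.
Vendor 8 (20): use full 2500 ; 2200 Mbps to go.
Vendor E at 24: take all 600 Mbps ; 1600 still needed.
Vendor L at 26: take 1600 of its 1700 ; requirement met.
Vendor M, Vendor U: unused.

1600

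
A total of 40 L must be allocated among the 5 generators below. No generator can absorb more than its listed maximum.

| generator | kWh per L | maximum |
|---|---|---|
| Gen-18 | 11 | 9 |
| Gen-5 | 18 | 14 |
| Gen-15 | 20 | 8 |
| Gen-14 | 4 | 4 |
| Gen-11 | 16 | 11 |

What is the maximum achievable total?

Highest kWh per L first: Gen-15 20 > Gen-5 18 > Gen-11 16 > Gen-18 11 > Gen-14 4.
Give Gen-15 8 to hit its cap of 8 → 32 left.
Give Gen-5 14 to hit its cap of 14 → 18 left.
Gen-11 takes 11 to reach its cap of 11 → 7 left.
Gen-18 has room for 9 but only 7 remain, so it gets 7.
Total = 11×7 + 18×14 + 20×8 + 16×11 = 665.

665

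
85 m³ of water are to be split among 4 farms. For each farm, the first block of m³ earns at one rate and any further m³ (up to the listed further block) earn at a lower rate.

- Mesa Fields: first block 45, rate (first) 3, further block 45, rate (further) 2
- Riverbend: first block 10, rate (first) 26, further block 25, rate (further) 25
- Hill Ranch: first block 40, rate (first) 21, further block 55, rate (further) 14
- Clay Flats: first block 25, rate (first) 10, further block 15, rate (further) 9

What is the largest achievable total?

Rank every tier by rate: Riverbend/tier1 26 > Riverbend/tier2 25 > Hill Ranch/tier1 21 > Hill Ranch/tier2 14 > Clay Flats/tier1 10 > Clay Flats/tier2 9 > Mesa Fields/tier1 3 > Mesa Fields/tier2 2.
Fill Riverbend tier1 block (10 at 26) ; 75 left.
Riverbend tier2 at 25: fill all 25 ; 50 left.
Fill Hill Ranch tier1 block (40 at 21) ; 10 left.
Hill Ranch tier2 at 14: only 10 left, fill 10.
Total = 26×10 + 25×25 + 21×40 + 14×10 = 1865.

1865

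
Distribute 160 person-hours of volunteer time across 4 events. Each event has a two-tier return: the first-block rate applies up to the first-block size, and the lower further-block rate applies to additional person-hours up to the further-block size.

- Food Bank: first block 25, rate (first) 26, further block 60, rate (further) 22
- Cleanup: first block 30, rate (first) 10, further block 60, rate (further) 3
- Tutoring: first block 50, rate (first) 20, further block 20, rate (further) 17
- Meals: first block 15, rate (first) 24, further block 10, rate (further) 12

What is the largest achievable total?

3500

Treat each block as its own option and order by rate: Food Bank/first 26 > Meals/first 24 > Food Bank/second 22 > Tutoring/first 20 > Tutoring/second 17 > Meals/second 12 > Cleanup/first 10 > Cleanup/second 3.
Fill Food Bank first block (25 at 26) — 135 left.
Meals first at 24: fill all 15 — 120 left.
Food Bank second at 22: fill all 60 — 60 left.
Fill Tutoring first block (50 at 20) — 10 left.
10 remain; put them into Tutoring second at 17.
Total = 26×25 + 24×15 + 22×60 + 20×50 + 17×10 = 3500.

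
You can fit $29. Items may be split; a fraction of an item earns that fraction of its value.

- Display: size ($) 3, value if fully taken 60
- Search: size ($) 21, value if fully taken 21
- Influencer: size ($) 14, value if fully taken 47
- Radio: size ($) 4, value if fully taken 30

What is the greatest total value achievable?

Rank by value-to-size ratio: Display 60/3≈20, Radio 30/4≈7.5, Influencer 47/14≈3.36, Search 21/21≈1.
Take all of Display (3 $, value 60) → 26 $ left.
Radio: take in full, 4 $ for value 30 → 22 left.
Influencer: take in full, 14 $ for value 47 → 8 left.
Only 8 $ remain; take 8/21 of Search for value 21×8/21 = 8.
Total value = 145.

145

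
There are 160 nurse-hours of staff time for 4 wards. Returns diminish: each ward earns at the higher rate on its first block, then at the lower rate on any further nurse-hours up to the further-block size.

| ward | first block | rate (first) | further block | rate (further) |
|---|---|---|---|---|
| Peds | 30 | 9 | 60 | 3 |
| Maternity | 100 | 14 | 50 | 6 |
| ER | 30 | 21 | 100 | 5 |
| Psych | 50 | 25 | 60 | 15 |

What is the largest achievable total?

Rank every tier by rate: Psych/tier1 25 > ER/tier1 21 > Psych/tier2 15 > Maternity/tier1 14 > Peds/tier1 9 > Maternity/tier2 6 > ER/tier2 5 > Peds/tier2 3.
Psych tier1 at 25: fill all 50 — 110 left.
ER/tier1 (21): +30 — 80 left.
Psych tier2 at 15: fill all 60 — 20 left.
Maternity tier1 at 14: only 20 left, fill 20.
Total = 25×50 + 21×30 + 15×60 + 14×20 = 3060.

3060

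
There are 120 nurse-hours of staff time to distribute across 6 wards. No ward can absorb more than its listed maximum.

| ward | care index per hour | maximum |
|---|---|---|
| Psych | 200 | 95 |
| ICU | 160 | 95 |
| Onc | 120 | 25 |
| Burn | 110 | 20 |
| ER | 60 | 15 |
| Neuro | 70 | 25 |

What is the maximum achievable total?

Order the wards by care index per hour: Psych 200 > ICU 160 > Onc 120 > Burn 110 > Neuro 70 > ER 60.
Give Psych 95 to hit its cap of 95 — 25 left.
ICU: +25 (room for 95) → 25. Pool exhausted.
Total = 200×95 + 160×25 = 23000.

23000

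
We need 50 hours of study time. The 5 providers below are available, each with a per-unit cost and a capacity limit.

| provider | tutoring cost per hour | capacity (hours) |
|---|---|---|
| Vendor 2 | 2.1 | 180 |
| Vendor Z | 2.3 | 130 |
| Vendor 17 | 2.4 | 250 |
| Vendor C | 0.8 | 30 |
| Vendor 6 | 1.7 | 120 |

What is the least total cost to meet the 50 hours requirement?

Fill from the cheapest provider first.
Vendor C (0.8): use full 30 — 20 hours to go.
Take 20 from Vendor 6 at 1.7 to finish.
Vendor 2, Vendor Z, Vendor 17: unused.
Cost = 30×0.8 + 20×1.7 = 58.

58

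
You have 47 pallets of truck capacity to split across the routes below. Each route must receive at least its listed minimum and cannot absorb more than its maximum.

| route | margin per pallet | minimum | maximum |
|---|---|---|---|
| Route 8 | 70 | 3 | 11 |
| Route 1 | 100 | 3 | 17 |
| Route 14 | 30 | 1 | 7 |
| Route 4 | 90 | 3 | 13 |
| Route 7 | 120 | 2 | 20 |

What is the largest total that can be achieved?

4880

Meeting every minimum uses 3+3+1+3+2 = 12 pallets, leaving 35.
Highest margin per pallet first: Route 7 120 > Route 1 100 > Route 4 90 > Route 8 70 > Route 14 30.
Give Route 7 18 more to hit its cap of 20 ; 17 left.
Route 1: +14 to 17 (cap) ; 3 left.
Only 3 left; Route 4 takes them to reach 6.
Total = 70×3 + 100×17 + 30×1 + 90×6 + 120×20 = 4880.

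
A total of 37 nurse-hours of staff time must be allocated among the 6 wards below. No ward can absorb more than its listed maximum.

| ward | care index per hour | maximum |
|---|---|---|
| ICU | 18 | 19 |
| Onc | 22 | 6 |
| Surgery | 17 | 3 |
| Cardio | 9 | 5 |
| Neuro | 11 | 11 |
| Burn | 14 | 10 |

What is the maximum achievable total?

651

Rank by care index per hour: Onc 22 > ICU 18 > Surgery 17 > Burn 14 > Neuro 11 > Cardio 9.
Give Onc 6 to hit its cap of 6 ; 31 left.
ICU: +19 to 19 (cap) ; 12 left.
Surgery: +3 to 3 (cap) ; 9 left.
Burn has room for 10 but only 9 remain, so it gets 9.
Total = 18×19 + 22×6 + 17×3 + 14×9 = 651.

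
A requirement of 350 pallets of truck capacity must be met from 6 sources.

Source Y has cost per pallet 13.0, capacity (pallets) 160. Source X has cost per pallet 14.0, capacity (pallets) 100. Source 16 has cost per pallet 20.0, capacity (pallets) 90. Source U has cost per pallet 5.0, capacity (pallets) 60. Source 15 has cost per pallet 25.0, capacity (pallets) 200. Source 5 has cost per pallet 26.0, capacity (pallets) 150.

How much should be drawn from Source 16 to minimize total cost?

Cheapest first:
Take 60 from Source U at 5.0 — need 290 more.
Source Y at 13.0: take all 160 pallets — 130 still needed.
Source X (14.0): use full 100 — 30 pallets to go.
Source 16 at 20.0: take 30 of its 90 — requirement met.
Source 15, Source 5: unused.

30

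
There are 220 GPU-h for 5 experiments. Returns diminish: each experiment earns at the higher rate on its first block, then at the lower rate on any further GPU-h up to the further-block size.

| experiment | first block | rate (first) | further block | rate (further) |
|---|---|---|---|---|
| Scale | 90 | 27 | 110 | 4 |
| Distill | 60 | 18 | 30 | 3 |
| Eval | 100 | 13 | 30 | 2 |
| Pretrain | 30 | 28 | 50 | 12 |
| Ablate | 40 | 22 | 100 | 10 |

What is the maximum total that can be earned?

5230

Rank every tier by rate: Pretrain/first 28 > Scale/first 27 > Ablate/first 22 > Distill/first 18 > Eval/first 13 > Pretrain/second 12 > Ablate/second 10 > Scale/second 4 > Distill/second 3 > Eval/second 2.
Pretrain/first (28): +30 — 190 left.
Scale/first (27): +90 — 100 left.
Ablate first at 22: fill all 40 — 60 left.
Fill Distill first block (60 at 18) — 0 left.
Total = 28×30 + 27×90 + 22×40 + 18×60 = 5230.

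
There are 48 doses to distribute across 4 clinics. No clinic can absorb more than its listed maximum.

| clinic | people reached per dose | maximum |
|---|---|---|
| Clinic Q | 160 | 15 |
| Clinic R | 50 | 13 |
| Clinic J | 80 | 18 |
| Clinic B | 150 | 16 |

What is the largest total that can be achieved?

Highest people reached per dose first: Clinic Q 160 > Clinic B 150 > Clinic J 80 > Clinic R 50.
Give Clinic Q 15 to hit its cap of 15 → 33 left.
Clinic B takes 16 to reach its cap of 16 → 17 left.
Only 17 left; Clinic J takes them to reach 17.
Total = 160×15 + 80×17 + 150×16 = 6160.

6160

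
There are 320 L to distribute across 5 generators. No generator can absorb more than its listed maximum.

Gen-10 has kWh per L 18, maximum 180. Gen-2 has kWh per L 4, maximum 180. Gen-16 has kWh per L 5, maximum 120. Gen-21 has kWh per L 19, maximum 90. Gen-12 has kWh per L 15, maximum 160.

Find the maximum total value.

Rank by kWh per L: Gen-21 19 > Gen-10 18 > Gen-12 15 > Gen-16 5 > Gen-2 4.
Gen-21: +90 to 90 (cap) — 230 left.
Gen-10: +180 to 180 (cap) — 50 left.
Gen-12 has room for 160 but only 50 remain, so it gets 50.
Total = 18×180 + 19×90 + 15×50 = 5700.

5700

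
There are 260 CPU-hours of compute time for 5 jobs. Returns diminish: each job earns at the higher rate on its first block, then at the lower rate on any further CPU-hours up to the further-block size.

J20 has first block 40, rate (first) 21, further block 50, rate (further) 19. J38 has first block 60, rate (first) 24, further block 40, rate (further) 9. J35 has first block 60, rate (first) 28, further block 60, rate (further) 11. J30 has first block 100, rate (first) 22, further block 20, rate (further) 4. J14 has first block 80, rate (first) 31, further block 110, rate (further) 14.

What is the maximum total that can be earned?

6920

Rank every tier by rate: J14/T1 31 > J35/T1 28 > J38/T1 24 > J30/T1 22 > J20/T1 21 > J20/T2 19 > J14/T2 14 > J35/T2 11 > J38/T2 9 > J30/T2 4.
J14 T1 at 31: fill all 80 — 180 left.
Fill J35 T1 block (60 at 28) — 120 left.
Fill J38 T1 block (60 at 24) — 60 left.
J30 T1 at 22: only 60 left, fill 60.
Total = 31×80 + 28×60 + 24×60 + 22×60 = 6920.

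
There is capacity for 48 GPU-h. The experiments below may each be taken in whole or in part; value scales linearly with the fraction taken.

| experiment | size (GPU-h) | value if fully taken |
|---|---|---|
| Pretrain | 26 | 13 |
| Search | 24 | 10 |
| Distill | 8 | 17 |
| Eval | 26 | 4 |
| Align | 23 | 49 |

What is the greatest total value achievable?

Best value per unit of size first: Align 49/23≈2.13, Distill 17/8≈2.12, Pretrain 13/26≈0.5, Search 10/24≈0.417, Eval 4/26≈0.154.
Take all of Align (23 GPU-h, value 49) ; 25 GPU-h left.
All 8 GPU-h of Distill fit (value 17) ; 17 remain.
Only 17 GPU-h remain; take 17/26 of Pretrain for value 13×17/26 = 8.5.
Total value = 74.5.

74.5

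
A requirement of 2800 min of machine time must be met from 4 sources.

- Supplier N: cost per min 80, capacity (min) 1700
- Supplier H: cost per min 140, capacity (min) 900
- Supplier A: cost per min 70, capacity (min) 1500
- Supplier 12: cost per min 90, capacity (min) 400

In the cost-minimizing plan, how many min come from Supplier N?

1300

Cheapest first:
Supplier A at 70: take all 1500 min — 1300 still needed.
Take 1300 from Supplier N at 80 to finish.
Supplier 12, Supplier H: unused.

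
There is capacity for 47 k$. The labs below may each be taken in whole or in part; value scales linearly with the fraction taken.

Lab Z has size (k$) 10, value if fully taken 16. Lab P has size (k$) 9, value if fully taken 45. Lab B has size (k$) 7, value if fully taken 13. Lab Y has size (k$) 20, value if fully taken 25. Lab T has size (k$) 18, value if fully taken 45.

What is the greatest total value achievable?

122.75

Best value per unit of size first: Lab P 45/9≈5, Lab T 45/18≈2.5, Lab B 13/7≈1.86, Lab Z 16/10≈1.6, Lab Y 25/20≈1.25.
Lab P: take in full, 9 k$ for value 45 ; 38 left.
Take all of Lab T (18 k$, value 45) ; 20 k$ left.
Lab B: take in full, 7 k$ for value 13 ; 13 left.
Lab Z: take in full, 10 k$ for value 16 ; 3 left.
Fill the last 3 k$ with part of Lab Y: 3/20 of it earns 3.75.
Total value = 122.75.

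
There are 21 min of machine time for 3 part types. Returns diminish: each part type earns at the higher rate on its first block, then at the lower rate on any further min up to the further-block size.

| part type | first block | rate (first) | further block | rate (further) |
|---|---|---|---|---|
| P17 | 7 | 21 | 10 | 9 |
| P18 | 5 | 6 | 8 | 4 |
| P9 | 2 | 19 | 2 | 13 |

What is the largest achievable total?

Rank every tier by rate: P17/first 21 > P9/first 19 > P9/second 13 > P17/second 9 > P18/first 6 > P18/second 4.
P17 first at 21: fill all 7 ; 14 left.
P9/first (19): +2 ; 12 left.
P9 second at 13: fill all 2 ; 10 left.
P17/second (9): +10 ; 0 left.
Total = 21×7 + 19×2 + 13×2 + 9×10 = 301.

301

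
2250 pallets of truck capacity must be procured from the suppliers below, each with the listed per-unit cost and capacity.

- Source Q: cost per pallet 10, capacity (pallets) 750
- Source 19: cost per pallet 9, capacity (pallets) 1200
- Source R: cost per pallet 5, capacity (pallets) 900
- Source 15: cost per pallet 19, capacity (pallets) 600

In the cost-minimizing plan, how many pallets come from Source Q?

Use suppliers in increasing cost order.
Take 900 from Source R at 5 ; need 1350 more.
Source 19 at 9: take all 1200 pallets ; 150 still needed.
Source Q (10): take the remaining 150 ; done.
Source 15: unused.

150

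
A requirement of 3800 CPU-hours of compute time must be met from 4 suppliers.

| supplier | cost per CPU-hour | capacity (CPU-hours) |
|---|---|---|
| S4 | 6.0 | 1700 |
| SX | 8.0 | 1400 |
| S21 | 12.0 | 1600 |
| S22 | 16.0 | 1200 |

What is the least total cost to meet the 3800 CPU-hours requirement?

29800

Cheapest first:
S4 (6.0): use full 1700 → 2100 CPU-hours to go.
SX at 8.0: take all 1400 CPU-hours → 700 still needed.
S21 at 12.0: take 700 of its 1600 → requirement met.
S22: unused.
Cost = 1700×6.0 + 1400×8.0 + 700×12.0 = 29800.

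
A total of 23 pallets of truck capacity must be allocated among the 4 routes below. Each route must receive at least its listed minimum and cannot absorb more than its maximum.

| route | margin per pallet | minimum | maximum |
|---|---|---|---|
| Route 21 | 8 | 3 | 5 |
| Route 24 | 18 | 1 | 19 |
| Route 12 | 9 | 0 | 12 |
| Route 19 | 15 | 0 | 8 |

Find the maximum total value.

Meeting every minimum uses 3+1+0+0 = 4 pallets, leaving 19.
Highest margin per pallet first: Route 24 18 > Route 19 15 > Route 12 9 > Route 21 8.
Route 24: +18 to 19 (cap) ; 1 left.
Route 19 has room for 8 more but only 1 remain, so it gets 1.
Total = 8×3 + 18×19 + 15×1 = 381.

381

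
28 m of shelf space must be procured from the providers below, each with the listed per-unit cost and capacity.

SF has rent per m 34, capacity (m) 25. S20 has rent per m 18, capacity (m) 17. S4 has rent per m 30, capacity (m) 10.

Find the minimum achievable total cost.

Fill from the cheapest provider first.
S20 (18): use full 17 — 11 m to go.
S4 (30): use full 10 — 1 m to go.
SF at 34: take 1 of its 25 — requirement met.
Cost = 17×18 + 10×30 + 1×34 = 640.

640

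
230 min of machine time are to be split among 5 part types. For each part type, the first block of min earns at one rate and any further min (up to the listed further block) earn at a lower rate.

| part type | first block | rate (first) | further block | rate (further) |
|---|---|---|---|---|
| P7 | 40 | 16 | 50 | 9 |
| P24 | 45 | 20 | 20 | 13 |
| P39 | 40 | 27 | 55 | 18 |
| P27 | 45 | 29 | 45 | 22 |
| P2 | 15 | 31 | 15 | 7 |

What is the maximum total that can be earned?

Order all 10 blocks by rate: P2/first 31 > P27/first 29 > P39/first 27 > P27/second 22 > P24/first 20 > P39/second 18 > P7/first 16 > P24/second 13 > P7/second 9 > P2/second 7.
P2 first at 31: fill all 15 → 215 left.
Fill P27 first block (45 at 29) → 170 left.
P39 first at 27: fill all 40 → 130 left.
P27/second (22): +45 → 85 left.
P24 first at 20: fill all 45 → 40 left.
P39 second at 18: only 40 left, fill 40.
Total = 31×15 + 29×45 + 27×40 + 22×45 + 20×45 + 18×40 = 5460.

5460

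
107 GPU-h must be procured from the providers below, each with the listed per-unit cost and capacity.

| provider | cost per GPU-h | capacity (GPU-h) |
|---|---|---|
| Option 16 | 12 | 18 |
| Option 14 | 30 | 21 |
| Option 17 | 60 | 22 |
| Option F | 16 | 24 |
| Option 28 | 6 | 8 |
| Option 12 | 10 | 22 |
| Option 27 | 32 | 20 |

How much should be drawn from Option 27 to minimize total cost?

Cheapest first:
Option 28 (6): use full 8 → 99 GPU-h to go.
Take 22 from Option 12 at 10 → need 77 more.
Take 18 from Option 16 at 12 → need 59 more.
Option F (16): use full 24 → 35 GPU-h to go.
Take 21 from Option 14 at 30 → need 14 more.
Option 27 (32): take the remaining 14 → done.
Option 17: unused.

14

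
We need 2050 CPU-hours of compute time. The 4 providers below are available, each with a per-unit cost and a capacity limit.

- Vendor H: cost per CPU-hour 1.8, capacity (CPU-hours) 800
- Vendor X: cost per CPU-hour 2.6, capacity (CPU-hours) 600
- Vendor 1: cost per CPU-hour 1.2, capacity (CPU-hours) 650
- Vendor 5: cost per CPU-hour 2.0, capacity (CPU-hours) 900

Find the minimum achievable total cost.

3420

Fill from the cheapest provider first.
Vendor 1 at 1.2: take all 650 CPU-hours ; 1400 still needed.
Vendor H at 1.8: take all 800 CPU-hours ; 600 still needed.
Vendor 5 (2.0): take the remaining 600 ; done.
Vendor X: unused.
Cost = 650×1.2 + 800×1.8 + 600×2.0 = 3420.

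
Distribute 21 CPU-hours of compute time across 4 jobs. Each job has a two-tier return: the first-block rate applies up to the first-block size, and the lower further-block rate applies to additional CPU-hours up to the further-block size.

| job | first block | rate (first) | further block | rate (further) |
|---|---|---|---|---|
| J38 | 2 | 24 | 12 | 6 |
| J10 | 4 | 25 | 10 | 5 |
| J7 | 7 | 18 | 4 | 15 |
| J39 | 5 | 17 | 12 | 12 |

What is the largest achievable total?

Rank every tier by rate: J10/tier1 25 > J38/tier1 24 > J7/tier1 18 > J39/tier1 17 > J7/tier2 15 > J39/tier2 12 > J38/tier2 6 > J10/tier2 5.
J10 tier1 at 25: fill all 4 → 17 left.
J38/tier1 (24): +2 → 15 left.
J7/tier1 (18): +7 → 8 left.
J39/tier1 (17): +5 → 3 left.
3 remain; put them into J7 tier2 at 15.
Total = 25×4 + 24×2 + 18×7 + 17×5 + 15×3 = 404.

404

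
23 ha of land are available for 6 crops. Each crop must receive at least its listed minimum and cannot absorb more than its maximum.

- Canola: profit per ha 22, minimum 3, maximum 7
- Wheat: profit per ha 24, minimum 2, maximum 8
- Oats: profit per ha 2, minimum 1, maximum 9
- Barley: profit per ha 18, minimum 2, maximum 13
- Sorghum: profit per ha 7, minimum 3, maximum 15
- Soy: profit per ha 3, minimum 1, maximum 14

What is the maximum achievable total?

Meeting every minimum uses 3+2+1+2+3+1 = 12 ha, leaving 11.
Highest profit per ha first: Wheat 24 > Canola 22 > Barley 18 > Sorghum 7 > Soy 3 > Oats 2.
Wheat takes 6 more to reach its cap of 8 ; 5 left.
Give Canola 4 more to hit its cap of 7 ; 1 left.
Only 1 left; Barley takes them to reach 3.
Total = 22×7 + 24×8 + 2×1 + 18×3 + 7×3 + 3×1 = 426.

426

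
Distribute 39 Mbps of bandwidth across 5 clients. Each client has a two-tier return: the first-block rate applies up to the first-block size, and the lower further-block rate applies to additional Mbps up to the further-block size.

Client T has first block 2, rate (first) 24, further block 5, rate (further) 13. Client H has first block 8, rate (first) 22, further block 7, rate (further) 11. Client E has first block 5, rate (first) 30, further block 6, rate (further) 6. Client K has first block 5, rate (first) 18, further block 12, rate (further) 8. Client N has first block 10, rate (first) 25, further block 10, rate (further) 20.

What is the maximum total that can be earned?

Rank every tier by rate: Client E/first 30 > Client N/first 25 > Client T/first 24 > Client H/first 22 > Client N/second 20 > Client K/first 18 > Client T/second 13 > Client H/second 11 > Client K/second 8 > Client E/second 6.
Fill Client E first block (5 at 30) — 34 left.
Client N/first (25): +10 — 24 left.
Fill Client T first block (2 at 24) — 22 left.
Fill Client H first block (8 at 22) — 14 left.
Client N/second (20): +10 — 4 left.
Client K/first: +4 of 5 at 18; pool empty.
Total = 30×5 + 25×10 + 24×2 + 22×8 + 20×10 + 18×4 = 896.

896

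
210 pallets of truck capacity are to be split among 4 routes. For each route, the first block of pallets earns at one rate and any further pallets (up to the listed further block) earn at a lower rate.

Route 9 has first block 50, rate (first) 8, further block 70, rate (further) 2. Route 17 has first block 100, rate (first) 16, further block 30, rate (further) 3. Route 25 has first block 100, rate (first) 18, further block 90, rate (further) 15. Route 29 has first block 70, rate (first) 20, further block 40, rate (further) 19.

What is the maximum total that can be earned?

3960

Order all 8 blocks by rate: Route 29/first 20 > Route 29/second 19 > Route 25/first 18 > Route 17/first 16 > Route 25/second 15 > Route 9/first 8 > Route 17/second 3 > Route 9/second 2.
Fill Route 29 first block (70 at 20) — 140 left.
Route 29 second at 19: fill all 40 — 100 left.
Fill Route 25 first block (100 at 18) — 0 left.
Total = 20×70 + 19×40 + 18×100 = 3960.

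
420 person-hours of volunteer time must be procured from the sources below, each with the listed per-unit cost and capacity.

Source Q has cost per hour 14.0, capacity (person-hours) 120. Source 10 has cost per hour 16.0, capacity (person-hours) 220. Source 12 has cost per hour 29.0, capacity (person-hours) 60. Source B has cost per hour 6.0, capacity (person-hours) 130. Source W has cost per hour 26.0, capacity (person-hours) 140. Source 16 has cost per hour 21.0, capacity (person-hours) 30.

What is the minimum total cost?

5180

Use sources in increasing cost order.
Take 130 from Source B at 6.0 → need 290 more.
Source Q (14.0): use full 120 → 170 person-hours to go.
Take 170 from Source 10 at 16.0 to finish.
Source 16, Source W, Source 12: unused.
Cost = 130×6.0 + 120×14.0 + 170×16.0 = 5180.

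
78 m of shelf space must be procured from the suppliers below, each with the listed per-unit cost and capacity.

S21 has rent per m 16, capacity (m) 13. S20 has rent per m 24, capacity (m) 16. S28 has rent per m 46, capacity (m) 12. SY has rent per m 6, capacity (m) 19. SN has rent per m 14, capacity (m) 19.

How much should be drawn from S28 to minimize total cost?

Cheapest first:
Take 19 from SY at 6 — need 59 more.
SN at 14: take all 19 m — 40 still needed.
Take 13 from S21 at 16 — need 27 more.
Take 16 from S20 at 24 — need 11 more.
S28 at 46: take 11 of its 12 — requirement met.

11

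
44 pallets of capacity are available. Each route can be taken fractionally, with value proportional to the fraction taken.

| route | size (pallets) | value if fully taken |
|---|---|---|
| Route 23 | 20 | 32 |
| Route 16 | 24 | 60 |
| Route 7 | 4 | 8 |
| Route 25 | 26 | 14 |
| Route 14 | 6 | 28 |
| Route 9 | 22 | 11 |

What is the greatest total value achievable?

112

Rank by value-to-size ratio: Route 14 28/6≈4.67, Route 16 60/24≈2.5, Route 7 8/4≈2, Route 23 32/20≈1.6, Route 25 14/26≈0.538, Route 9 11/22≈0.5.
Route 14: take in full, 6 pallets for value 28 ; 38 left.
Take all of Route 16 (24 pallets, value 60) ; 14 pallets left.
All 4 pallets of Route 7 fit (value 8) ; 10 remain.
Only 10 pallets remain; take 10/20 of Route 23 for value 32×10/20 = 16.
Total value = 112.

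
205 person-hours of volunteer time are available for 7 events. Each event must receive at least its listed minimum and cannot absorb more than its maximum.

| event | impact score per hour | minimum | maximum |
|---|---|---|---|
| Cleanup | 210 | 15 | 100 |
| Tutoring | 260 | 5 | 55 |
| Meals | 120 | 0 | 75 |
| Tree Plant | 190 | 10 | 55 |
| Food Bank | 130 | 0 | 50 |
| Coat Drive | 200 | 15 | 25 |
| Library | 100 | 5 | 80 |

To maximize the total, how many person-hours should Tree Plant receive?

20

Meeting every minimum uses 15+5+0+10+0+15+5 = 50 person-hours, leaving 155.
Highest impact score per hour first: Tutoring 260 > Cleanup 210 > Coat Drive 200 > Tree Plant 190 > Food Bank 130 > Meals 120 > Library 100.
Tutoring takes 50 more to reach its cap of 55 ; 105 left.
Cleanup takes 85 more to reach its cap of 100 ; 20 left.
Give Coat Drive 10 more to hit its cap of 25 ; 10 left.
Tree Plant has room for 45 more but only 10 remain, so it gets 20.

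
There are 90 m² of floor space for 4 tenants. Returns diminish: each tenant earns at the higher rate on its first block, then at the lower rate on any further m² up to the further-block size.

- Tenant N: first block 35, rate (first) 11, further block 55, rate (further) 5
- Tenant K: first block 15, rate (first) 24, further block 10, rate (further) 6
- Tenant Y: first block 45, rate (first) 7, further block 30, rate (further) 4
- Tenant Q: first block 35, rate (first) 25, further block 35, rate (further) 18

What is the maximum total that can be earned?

1920

Order all 8 blocks by rate: Tenant Q/T1 25 > Tenant K/T1 24 > Tenant Q/T2 18 > Tenant N/T1 11 > Tenant Y/T1 7 > Tenant K/T2 6 > Tenant N/T2 5 > Tenant Y/T2 4.
Tenant Q/T1 (25): +35 ; 55 left.
Fill Tenant K T1 block (15 at 24) ; 40 left.
Fill Tenant Q T2 block (35 at 18) ; 5 left.
Tenant N/T1: +5 of 35 at 11; pool empty.
Total = 25×35 + 24×15 + 18×35 + 11×5 = 1920.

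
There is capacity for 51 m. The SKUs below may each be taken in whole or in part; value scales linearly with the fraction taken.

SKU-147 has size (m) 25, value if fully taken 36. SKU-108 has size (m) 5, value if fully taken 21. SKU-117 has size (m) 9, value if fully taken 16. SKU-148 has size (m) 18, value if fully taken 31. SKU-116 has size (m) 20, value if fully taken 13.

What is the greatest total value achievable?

Sort by value density: SKU-108 21/5≈4.2, SKU-117 16/9≈1.78, SKU-148 31/18≈1.72, SKU-147 36/25≈1.44, SKU-116 13/20≈0.65.
All 5 m of SKU-108 fit (value 21) — 46 remain.
All 9 m of SKU-117 fit (value 16) — 37 remain.
Take all of SKU-148 (18 m, value 31) — 19 m left.
Fill the last 19 m with part of SKU-147: 19/25 of it earns 27.36.
Total value = 95.36.

95.36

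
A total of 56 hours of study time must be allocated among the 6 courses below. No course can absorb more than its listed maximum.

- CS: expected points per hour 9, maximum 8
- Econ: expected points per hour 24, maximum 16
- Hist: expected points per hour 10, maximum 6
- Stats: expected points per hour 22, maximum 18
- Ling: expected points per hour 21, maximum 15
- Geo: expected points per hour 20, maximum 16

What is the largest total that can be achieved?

Highest expected points per hour first: Econ 24 > Stats 22 > Ling 21 > Geo 20 > Hist 10 > CS 9.
Give Econ 16 to hit its cap of 16 ; 40 left.
Stats: +18 to 18 (cap) ; 22 left.
Give Ling 15 to hit its cap of 15 ; 7 left.
Geo has room for 16 but only 7 remain, so it gets 7.
Total = 24×16 + 22×18 + 21×15 + 20×7 = 1235.

1235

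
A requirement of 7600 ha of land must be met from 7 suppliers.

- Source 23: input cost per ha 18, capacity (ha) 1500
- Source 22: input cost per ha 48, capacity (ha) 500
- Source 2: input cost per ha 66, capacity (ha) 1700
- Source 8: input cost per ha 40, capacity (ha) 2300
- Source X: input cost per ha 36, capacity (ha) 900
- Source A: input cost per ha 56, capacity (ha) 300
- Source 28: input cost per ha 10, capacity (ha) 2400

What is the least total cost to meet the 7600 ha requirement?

199400

Cheapest first:
Source 28 (10): use full 2400 ; 5200 ha to go.
Source 23 at 18: take all 1500 ha ; 3700 still needed.
Source X (36): use full 900 ; 2800 ha to go.
Source 8 at 40: take all 2300 ha ; 500 still needed.
Take 500 from Source 22 at 48 ; need 0 more.
Source A, Source 2: unused.
Cost = 2400×10 + 1500×18 + 900×36 + 2300×40 + 500×48 = 199400.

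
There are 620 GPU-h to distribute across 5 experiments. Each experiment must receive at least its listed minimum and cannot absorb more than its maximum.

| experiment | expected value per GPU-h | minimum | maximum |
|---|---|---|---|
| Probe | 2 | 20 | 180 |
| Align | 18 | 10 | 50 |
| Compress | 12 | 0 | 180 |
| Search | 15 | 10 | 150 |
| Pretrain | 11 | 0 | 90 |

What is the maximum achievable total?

6600

Meeting every minimum uses 20+10+0+10+0 = 40 GPU-h, leaving 580.
Order the experiments by expected value per GPU-h: Align 18 > Search 15 > Compress 12 > Pretrain 11 > Probe 2.
Give Align 40 more to hit its cap of 50 — 540 left.
Give Search 140 more to hit its cap of 150 — 400 left.
Compress takes 180 more to reach its cap of 180 — 220 left.
Pretrain: +90 to 90 (cap) — 130 left.
Probe: +130 (room for 160) → 150. Pool exhausted.
Total = 2×150 + 18×50 + 12×180 + 15×150 + 11×90 = 6600.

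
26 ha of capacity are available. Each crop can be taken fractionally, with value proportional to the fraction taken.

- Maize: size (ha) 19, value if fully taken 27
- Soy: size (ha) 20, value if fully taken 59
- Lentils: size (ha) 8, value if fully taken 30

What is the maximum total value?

Sort by value density: Lentils 30/8≈3.75, Soy 59/20≈2.95, Maize 27/19≈1.42.
Lentils: take in full, 8 ha for value 30 ; 18 left.
Fill the last 18 ha with part of Soy: 18/20 of it earns 53.1.
Total value = 83.1.

83.1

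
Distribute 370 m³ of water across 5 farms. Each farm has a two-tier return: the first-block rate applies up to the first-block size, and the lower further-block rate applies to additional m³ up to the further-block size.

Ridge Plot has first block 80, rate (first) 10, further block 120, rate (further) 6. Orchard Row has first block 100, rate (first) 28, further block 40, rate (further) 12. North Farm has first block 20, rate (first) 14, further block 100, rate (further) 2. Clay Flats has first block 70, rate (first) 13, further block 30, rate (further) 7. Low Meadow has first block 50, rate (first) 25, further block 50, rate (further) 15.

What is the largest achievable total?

Order all 10 blocks by rate: Orchard Row/first 28 > Low Meadow/first 25 > Low Meadow/second 15 > North Farm/first 14 > Clay Flats/first 13 > Orchard Row/second 12 > Ridge Plot/first 10 > Clay Flats/second 7 > Ridge Plot/second 6 > North Farm/second 2.
Orchard Row first at 28: fill all 100 → 270 left.
Low Meadow/first (25): +50 → 220 left.
Low Meadow second at 15: fill all 50 → 170 left.
Fill North Farm first block (20 at 14) → 150 left.
Clay Flats/first (13): +70 → 80 left.
Orchard Row/second (12): +40 → 40 left.
Ridge Plot first at 10: only 40 left, fill 40.
Total = 28×100 + 25×50 + 15×50 + 14×20 + 13×70 + 12×40 + 10×40 = 6870.

6870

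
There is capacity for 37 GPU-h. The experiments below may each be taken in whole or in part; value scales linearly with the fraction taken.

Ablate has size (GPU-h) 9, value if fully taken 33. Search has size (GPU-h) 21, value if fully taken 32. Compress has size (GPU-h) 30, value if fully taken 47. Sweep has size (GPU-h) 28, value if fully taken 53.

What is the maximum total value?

Rank by value-to-size ratio: Ablate 33/9≈3.67, Sweep 53/28≈1.89, Compress 47/30≈1.57, Search 32/21≈1.52.
Take all of Ablate (9 GPU-h, value 33) → 28 GPU-h left.
Sweep: take in full, 28 GPU-h for value 53 → 0 left.
Total value = 86.

86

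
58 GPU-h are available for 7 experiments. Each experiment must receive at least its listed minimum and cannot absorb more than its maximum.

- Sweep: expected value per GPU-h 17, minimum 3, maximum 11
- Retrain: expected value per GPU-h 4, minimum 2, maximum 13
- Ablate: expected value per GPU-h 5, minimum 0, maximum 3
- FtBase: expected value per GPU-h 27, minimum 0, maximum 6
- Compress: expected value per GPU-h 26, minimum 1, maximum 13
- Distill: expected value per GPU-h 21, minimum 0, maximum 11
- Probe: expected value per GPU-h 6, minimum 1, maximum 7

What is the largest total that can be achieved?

1003

Meeting every minimum uses 3+2+0+0+1+0+1 = 7 GPU-h, leaving 51.
Order the experiments by expected value per GPU-h: FtBase 27 > Compress 26 > Distill 21 > Sweep 17 > Probe 6 > Ablate 5 > Retrain 4.
FtBase: +6 to 6 (cap) — 45 left.
Give Compress 12 more to hit its cap of 13 — 33 left.
Give Distill 11 more to hit its cap of 11 — 22 left.
Give Sweep 8 more to hit its cap of 11 — 14 left.
Probe takes 6 more to reach its cap of 7 — 8 left.
Ablate takes 3 more to reach its cap of 3 — 5 left.
Retrain: +5 (room for 11) → 7. Pool exhausted.
Total = 17×11 + 4×7 + 5×3 + 27×6 + 26×13 + 21×11 + 6×7 = 1003.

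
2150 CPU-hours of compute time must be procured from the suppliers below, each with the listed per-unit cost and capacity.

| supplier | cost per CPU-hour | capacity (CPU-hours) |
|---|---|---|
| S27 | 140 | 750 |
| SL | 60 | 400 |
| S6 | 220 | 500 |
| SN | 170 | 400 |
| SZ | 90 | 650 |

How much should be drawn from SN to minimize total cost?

Use suppliers in increasing cost order.
SL (60): use full 400 — 1750 CPU-hours to go.
SZ (90): use full 650 — 1100 CPU-hours to go.
Take 750 from S27 at 140 — need 350 more.
SN (170): take the remaining 350 — done.
S6: unused.

350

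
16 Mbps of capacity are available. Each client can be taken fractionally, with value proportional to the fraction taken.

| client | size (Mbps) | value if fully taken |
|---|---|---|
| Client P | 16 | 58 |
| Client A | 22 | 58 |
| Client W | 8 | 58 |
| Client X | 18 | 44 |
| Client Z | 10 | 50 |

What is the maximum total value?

98

Sort by value density: Client W 58/8≈7.25, Client Z 50/10≈5, Client P 58/16≈3.62, Client A 58/22≈2.64, Client X 44/18≈2.44.
All 8 Mbps of Client W fit (value 58) → 8 remain.
8 Mbps left: a 8/10 share of Client Z gives 50×8/10 = 40.
Total value = 98.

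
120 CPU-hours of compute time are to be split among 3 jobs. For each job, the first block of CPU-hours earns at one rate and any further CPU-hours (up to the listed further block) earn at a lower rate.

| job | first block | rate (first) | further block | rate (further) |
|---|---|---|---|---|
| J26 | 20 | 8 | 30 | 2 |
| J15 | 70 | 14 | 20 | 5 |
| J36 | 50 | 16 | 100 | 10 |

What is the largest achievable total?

Order all 6 blocks by rate: J36/tier1 16 > J15/tier1 14 > J36/tier2 10 > J26/tier1 8 > J15/tier2 5 > J26/tier2 2.
Fill J36 tier1 block (50 at 16) ; 70 left.
Fill J15 tier1 block (70 at 14) ; 0 left.
Total = 16×50 + 14×70 = 1780.

1780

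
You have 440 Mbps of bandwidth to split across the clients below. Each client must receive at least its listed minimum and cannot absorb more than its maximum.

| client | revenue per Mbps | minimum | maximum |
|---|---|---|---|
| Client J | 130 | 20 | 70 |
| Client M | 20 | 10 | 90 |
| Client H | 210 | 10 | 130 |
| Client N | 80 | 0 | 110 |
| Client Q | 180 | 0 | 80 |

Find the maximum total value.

Meeting every minimum uses 20+10+10+0+0 = 40 Mbps, leaving 400.
Order the clients by revenue per Mbps: Client H 210 > Client Q 180 > Client J 130 > Client N 80 > Client M 20.
Client H: +120 to 130 (cap) — 280 left.
Give Client Q 80 more to hit its cap of 80 — 200 left.
Client J: +50 to 70 (cap) — 150 left.
Give Client N 110 more to hit its cap of 110 — 40 left.
Client M: +40 (room for 80) → 50. Pool exhausted.
Total = 130×70 + 20×50 + 210×130 + 80×110 + 180×80 = 60600.

60600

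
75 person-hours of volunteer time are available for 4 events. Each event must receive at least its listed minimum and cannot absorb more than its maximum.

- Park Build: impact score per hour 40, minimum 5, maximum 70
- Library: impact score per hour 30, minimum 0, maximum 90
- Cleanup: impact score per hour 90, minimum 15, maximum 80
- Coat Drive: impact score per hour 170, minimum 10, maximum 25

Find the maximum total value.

Meeting every minimum uses 5+0+15+10 = 30 person-hours, leaving 45.
Order the events by impact score per hour: Coat Drive 170 > Cleanup 90 > Park Build 40 > Library 30.
Coat Drive takes 15 more to reach its cap of 25 → 30 left.
Cleanup has room for 65 more but only 30 remain, so it gets 45.
Total = 40×5 + 90×45 + 170×25 = 8500.

8500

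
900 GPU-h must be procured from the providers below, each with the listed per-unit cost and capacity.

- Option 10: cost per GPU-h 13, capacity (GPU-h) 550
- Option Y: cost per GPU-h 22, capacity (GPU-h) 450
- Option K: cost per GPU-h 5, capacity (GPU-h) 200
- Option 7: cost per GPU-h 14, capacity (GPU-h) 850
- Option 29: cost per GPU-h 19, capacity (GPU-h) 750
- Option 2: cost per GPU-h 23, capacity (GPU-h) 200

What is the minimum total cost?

10250

Fill from the cheapest provider first.
Option K at 5: take all 200 GPU-h — 700 still needed.
Option 10 (13): use full 550 — 150 GPU-h to go.
Take 150 from Option 7 at 14 to finish.
Option 29, Option Y, Option 2: unused.
Cost = 200×5 + 550×13 + 150×14 = 10250.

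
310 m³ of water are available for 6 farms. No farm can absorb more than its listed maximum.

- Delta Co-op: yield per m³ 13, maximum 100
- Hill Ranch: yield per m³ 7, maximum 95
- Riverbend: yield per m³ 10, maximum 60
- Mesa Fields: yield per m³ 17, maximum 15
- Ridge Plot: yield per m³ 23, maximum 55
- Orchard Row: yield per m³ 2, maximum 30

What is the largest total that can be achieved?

3980

Highest yield per m³ first: Ridge Plot 23 > Mesa Fields 17 > Delta Co-op 13 > Riverbend 10 > Hill Ranch 7 > Orchard Row 2.
Give Ridge Plot 55 to hit its cap of 55 ; 255 left.
Mesa Fields takes 15 to reach its cap of 15 ; 240 left.
Delta Co-op: +100 to 100 (cap) ; 140 left.
Riverbend takes 60 to reach its cap of 60 ; 80 left.
Hill Ranch: +80 (room for 95) → 80. Pool exhausted.
Total = 13×100 + 7×80 + 10×60 + 17×15 + 23×55 = 3980.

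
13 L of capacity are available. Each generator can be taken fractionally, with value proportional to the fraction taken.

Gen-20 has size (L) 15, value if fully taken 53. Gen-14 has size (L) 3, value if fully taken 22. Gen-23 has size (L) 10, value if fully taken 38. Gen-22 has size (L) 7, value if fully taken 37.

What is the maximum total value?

70.4

Sort by value density: Gen-14 22/3≈7.33, Gen-22 37/7≈5.29, Gen-23 38/10≈3.8, Gen-20 53/15≈3.53.
Gen-14: take in full, 3 L for value 22 → 10 left.
All 7 L of Gen-22 fit (value 37) → 3 remain.
Only 3 L remain; take 3/10 of Gen-23 for value 38×3/10 = 11.4.
Total value = 70.4.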